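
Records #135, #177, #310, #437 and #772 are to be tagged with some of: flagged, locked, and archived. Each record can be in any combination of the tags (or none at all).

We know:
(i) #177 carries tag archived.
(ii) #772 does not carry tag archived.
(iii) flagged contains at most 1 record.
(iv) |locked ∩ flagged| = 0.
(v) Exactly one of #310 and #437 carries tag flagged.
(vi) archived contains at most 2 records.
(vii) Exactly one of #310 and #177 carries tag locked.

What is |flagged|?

1

From (i): #177 ∈ archived.
From (ii): #772 ∉ archived.
Suppose #135 ∈ flagged: no assignment then satisfies all the clues, so #135 ∉ flagged.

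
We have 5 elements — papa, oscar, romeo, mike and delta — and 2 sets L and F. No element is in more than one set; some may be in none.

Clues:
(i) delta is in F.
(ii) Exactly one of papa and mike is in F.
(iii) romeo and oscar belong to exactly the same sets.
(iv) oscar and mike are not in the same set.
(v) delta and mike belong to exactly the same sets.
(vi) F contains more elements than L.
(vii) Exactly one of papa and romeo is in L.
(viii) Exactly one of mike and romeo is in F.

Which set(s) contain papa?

papa: L

From (i): delta ∈ F.
(v): mike matches delta: mike ∉ L.
(v): mike matches delta: mike ∈ F.
(viii) (exactly one): romeo ∉ F.
(ii) (exactly one): papa ∉ F.
(iii): oscar matches romeo: oscar ∉ F.
Suppose papa ∉ L: no assignment then satisfies all the clues, so papa ∈ L.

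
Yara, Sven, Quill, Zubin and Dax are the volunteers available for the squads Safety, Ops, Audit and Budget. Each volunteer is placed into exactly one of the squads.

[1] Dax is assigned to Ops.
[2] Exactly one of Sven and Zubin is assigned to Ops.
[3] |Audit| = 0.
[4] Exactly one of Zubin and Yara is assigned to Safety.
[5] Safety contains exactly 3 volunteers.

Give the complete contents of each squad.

Safety = {Quill, Sven, Yara}; Ops = {Dax, Zubin}; Audit = {}; Budget = {}

From (1): Dax ∈ Ops.
(3): Audit already has 0, so the rest are out.
Suppose Yara ∉ Safety: no assignment then satisfies all the clues, so Yara ∈ Safety.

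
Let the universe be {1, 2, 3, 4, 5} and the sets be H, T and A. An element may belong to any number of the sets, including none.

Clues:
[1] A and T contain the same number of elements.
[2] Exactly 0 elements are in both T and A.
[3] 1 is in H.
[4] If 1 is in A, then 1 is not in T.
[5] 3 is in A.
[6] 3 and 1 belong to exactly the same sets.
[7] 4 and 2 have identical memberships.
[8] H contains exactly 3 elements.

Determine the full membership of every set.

From (3): 1 ∈ H.
From (5): 3 ∈ A.
(6): 3 matches 1: 3 ∈ H.
(6): 1 matches 3: 1 ∈ A.
(4): 1 ∉ T.
(6): 3 matches 1: 3 ∉ T.
Suppose 2 ∈ H: no assignment then satisfies all the clues, so 2 ∉ H.

H = {1, 3, 5}; T = {2, 4}; A = {1, 3}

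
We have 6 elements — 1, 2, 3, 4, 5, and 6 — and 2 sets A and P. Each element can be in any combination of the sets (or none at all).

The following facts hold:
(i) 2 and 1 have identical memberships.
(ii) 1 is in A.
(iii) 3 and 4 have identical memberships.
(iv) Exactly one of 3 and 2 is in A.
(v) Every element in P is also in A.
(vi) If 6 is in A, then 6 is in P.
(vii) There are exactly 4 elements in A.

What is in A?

A = {1, 2, 5, 6}

From (ii): 1 ∈ A.
(i): 2 matches 1: 2 ∈ A.
(iv) (exactly one): 3 ∉ A.
(v) contrapositive: 3 ∉ P.
(iii): 4 matches 3: 4 ∉ A.
(iii): 4 matches 3: 4 ∉ P.
(vii): only 4 candidates remain for A, so all are in.
(vi): 6 ∈ P.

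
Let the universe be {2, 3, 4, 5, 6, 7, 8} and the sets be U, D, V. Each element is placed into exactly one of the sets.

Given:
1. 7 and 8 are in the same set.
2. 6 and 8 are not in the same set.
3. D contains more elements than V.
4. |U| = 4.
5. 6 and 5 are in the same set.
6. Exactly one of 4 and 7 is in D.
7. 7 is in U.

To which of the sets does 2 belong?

From (7): 7 ∈ U.
(1): 8 matches 7: 8 ∈ U.
(2): 6 ∉ U.
(5): 5 matches 6: 5 ∉ U.
(6) (exactly one): 4 ∈ D.
(4): only 4 candidates remain for U, so all are in.

2: U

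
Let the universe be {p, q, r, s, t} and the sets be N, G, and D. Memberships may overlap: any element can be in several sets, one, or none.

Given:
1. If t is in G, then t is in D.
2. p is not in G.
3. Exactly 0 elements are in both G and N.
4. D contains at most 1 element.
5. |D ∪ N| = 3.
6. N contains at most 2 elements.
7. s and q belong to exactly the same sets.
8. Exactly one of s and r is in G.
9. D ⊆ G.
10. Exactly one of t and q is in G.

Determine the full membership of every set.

From (2): p ∉ G.
(9) contrapositive: p ∉ D.
Suppose p ∈ N: no assignment then satisfies all the clues, so p ∉ N.

N = {q, s}; G = {r, t}; D = {t}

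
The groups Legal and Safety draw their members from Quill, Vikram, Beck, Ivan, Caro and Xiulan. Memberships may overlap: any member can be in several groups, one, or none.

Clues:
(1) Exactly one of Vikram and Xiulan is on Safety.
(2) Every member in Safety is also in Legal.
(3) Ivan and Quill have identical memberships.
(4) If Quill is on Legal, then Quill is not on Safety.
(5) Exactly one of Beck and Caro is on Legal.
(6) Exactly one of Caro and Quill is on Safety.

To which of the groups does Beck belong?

Beck: none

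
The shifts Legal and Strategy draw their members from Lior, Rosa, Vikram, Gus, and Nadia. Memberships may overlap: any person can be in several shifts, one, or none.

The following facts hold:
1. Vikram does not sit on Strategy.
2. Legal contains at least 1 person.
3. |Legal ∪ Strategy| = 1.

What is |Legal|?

1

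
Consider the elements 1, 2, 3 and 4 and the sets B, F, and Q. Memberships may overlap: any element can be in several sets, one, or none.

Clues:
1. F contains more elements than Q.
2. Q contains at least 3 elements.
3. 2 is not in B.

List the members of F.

F = {1, 2, 3, 4}

From (3): 2 ∉ B.
Suppose 1 ∉ F: no assignment then satisfies all the clues, so 1 ∈ F.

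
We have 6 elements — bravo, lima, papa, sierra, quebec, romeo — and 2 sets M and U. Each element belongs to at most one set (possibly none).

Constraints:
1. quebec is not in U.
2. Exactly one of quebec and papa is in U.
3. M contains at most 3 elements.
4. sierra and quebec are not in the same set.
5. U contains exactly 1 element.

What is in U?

U = {papa}

From (1): quebec ∉ U.
(2) (exactly one): papa ∈ U.
(5): U already has 1, so the rest are out.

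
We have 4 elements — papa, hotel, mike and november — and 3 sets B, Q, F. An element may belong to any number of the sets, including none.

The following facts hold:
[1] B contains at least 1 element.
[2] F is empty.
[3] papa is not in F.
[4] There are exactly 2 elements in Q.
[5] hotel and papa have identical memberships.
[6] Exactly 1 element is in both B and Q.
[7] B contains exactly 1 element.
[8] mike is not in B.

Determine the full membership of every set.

B = {november}; Q = {mike, november}; F = {}

From (3): papa ∉ F.
From (8): mike ∉ B.
(2): F already has 0, so the rest are out.
Suppose papa ∈ B: no assignment then satisfies all the clues, so papa ∉ B.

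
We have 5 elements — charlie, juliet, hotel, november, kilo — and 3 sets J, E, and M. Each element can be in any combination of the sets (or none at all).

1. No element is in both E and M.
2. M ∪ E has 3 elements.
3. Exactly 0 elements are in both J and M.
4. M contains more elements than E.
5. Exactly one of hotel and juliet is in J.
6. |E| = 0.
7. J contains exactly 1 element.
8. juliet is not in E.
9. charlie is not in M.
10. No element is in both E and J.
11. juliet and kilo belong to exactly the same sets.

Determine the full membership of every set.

J = {hotel}; E = {}; M = {juliet, kilo, november}

From (8): juliet ∉ E.
From (9): charlie ∉ M.
(6): E already has 0, so the rest are out.
Suppose charlie ∈ J: no assignment then satisfies all the clues, so charlie ∉ J.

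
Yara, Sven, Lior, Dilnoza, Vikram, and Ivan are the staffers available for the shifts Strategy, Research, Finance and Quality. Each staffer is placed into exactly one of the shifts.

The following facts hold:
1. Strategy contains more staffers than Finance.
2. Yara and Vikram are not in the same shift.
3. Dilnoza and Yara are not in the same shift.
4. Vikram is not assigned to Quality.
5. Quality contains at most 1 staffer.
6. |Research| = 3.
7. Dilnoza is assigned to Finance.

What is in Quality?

Quality = {}

From (4): Vikram ∉ Quality.
From (7): Dilnoza ∈ Finance.
(3): Yara ∉ Finance.
Suppose Yara ∈ Quality: no assignment then satisfies all the clues, so Yara ∉ Quality.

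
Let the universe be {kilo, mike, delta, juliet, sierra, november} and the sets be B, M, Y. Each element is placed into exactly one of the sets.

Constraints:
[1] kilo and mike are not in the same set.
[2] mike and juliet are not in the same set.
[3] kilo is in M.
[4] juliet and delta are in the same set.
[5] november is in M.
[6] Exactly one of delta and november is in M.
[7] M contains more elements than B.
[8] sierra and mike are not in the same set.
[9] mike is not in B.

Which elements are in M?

From (3): kilo ∈ M.
From (5): november ∈ M.
From (9): mike ∉ B.
(1): mike ∉ M.
(6) (exactly one): delta ∉ M.
Only one set left: mike ∈ Y.
(2): juliet ∉ Y.
(4): juliet matches delta: juliet ∉ M.
(4): delta matches juliet: delta ∉ Y.
(8): sierra ∉ Y.
Only one set left: delta ∈ B.
Suppose sierra ∉ M: no assignment then satisfies all the clues, so sierra ∈ M.

M = {kilo, november, sierra}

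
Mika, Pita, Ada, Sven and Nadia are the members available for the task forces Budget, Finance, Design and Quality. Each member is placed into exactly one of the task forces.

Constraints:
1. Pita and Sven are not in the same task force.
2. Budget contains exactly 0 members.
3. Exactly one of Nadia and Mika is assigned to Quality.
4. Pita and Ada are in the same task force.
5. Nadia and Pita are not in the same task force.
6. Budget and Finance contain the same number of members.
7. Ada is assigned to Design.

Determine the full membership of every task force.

Budget = {}; Finance = {}; Design = {Ada, Mika, Pita}; Quality = {Nadia, Sven}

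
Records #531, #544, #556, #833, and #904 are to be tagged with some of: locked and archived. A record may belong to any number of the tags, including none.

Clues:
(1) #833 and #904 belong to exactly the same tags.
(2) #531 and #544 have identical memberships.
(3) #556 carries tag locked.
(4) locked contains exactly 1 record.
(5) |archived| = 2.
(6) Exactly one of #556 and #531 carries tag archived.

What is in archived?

archived = {#531, #544}

From (3): #556 ∈ locked.
(4): locked already has 1, so the rest are out.
Suppose #531 ∉ archived: no assignment then satisfies all the clues, so #531 ∈ archived.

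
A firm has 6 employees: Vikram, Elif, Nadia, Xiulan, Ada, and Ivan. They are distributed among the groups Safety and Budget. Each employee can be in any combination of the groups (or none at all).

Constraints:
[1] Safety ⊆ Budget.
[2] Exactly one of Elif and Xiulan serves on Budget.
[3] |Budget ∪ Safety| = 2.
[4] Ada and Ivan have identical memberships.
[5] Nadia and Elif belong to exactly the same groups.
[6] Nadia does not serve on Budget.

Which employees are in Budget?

From (6): Nadia ∉ Budget.
(1) contrapositive: Nadia ∉ Safety.
(5): Elif matches Nadia: Elif ∉ Safety.
(5): Elif matches Nadia: Elif ∉ Budget.
(2) (exactly one): Xiulan ∈ Budget.
Suppose Vikram ∉ Budget: no assignment then satisfies all the clues, so Vikram ∈ Budget.

Budget = {Vikram, Xiulan}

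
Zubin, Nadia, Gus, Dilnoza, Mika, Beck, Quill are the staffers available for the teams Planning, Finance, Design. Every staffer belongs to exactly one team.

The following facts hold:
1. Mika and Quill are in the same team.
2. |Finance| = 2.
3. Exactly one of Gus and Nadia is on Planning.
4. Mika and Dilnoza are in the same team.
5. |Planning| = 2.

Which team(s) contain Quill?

Quill: Design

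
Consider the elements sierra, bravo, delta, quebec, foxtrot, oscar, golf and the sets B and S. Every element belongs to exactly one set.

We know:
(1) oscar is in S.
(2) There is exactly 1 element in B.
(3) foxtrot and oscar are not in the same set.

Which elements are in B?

B = {foxtrot}

From (1): oscar ∈ S.
(3): foxtrot ∉ S.
Only one set left: foxtrot ∈ B.
(2): B already has 1, so the rest are out.
Only one set left: sierra ∈ S.
Only one set left: bravo ∈ S.
Only one set left: delta ∈ S.
Only one set left: quebec ∈ S.
Only one set left: golf ∈ S.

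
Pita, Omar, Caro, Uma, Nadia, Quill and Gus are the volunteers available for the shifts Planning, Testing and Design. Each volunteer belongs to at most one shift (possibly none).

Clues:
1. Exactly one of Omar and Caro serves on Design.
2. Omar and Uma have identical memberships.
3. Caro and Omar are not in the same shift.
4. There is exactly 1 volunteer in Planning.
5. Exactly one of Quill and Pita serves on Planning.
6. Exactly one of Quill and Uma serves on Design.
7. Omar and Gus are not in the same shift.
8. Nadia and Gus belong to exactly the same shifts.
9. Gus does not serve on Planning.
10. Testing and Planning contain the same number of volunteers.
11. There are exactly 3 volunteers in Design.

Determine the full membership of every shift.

Planning = {Quill}; Testing = {Caro}; Design = {Omar, Pita, Uma}

From (9): Gus ∉ Planning.
(8): Nadia matches Gus: Nadia ∉ Planning.
Suppose Pita ∈ Planning: no assignment then satisfies all the clues, so Pita ∉ Planning.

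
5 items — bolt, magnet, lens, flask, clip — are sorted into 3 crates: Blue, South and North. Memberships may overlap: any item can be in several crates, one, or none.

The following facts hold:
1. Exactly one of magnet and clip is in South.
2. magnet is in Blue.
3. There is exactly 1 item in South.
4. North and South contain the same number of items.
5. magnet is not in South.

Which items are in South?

South = {clip}

From (2): magnet ∈ Blue.
From (5): magnet ∉ South.
(1) (exactly one): clip ∈ South.
(3): South already has 1, so the rest are out.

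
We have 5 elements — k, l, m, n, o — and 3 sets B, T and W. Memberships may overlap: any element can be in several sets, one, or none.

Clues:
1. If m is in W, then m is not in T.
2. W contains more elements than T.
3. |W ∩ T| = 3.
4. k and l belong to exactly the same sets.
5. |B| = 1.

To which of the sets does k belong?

k: T, W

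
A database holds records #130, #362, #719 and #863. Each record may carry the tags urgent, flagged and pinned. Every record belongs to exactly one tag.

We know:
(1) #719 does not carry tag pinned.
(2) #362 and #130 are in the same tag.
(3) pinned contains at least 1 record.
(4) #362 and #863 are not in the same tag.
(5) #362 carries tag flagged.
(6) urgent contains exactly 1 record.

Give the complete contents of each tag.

From (1): #719 ∉ pinned.
From (5): #362 ∈ flagged.
(2): #130 matches #362: #130 ∉ urgent.
(2): #130 matches #362: #130 ∈ flagged.
(3): only 1 candidates remain for pinned, so all are in.
(6): only 1 candidates remain for urgent, so all are in.

urgent = {#719}; flagged = {#130, #362}; pinned = {#863}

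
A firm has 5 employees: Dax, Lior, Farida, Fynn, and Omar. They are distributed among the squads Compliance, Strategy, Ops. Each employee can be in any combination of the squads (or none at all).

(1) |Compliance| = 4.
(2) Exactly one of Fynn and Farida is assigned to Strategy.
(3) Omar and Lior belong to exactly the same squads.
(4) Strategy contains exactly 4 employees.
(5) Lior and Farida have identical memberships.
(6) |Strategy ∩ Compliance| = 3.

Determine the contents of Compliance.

Compliance = {Farida, Fynn, Lior, Omar}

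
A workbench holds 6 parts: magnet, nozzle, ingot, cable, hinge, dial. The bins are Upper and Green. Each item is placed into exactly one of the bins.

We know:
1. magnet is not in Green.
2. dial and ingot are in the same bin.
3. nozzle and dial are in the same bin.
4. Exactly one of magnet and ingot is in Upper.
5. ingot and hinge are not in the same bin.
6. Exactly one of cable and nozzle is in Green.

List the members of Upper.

From (1): magnet ∉ Green.
Only one bin left: magnet ∈ Upper.
(4) (exactly one): ingot ∉ Upper.
Only one bin left: ingot ∈ Green.
(2): dial matches ingot: dial ∉ Upper.
(2): dial matches ingot: dial ∈ Green.
(3): nozzle matches dial: nozzle ∉ Upper.
(3): nozzle matches dial: nozzle ∈ Green.
(5): hinge ∉ Green.
(6) (exactly one): cable ∉ Green.
Only one bin left: cable ∈ Upper.
Only one bin left: hinge ∈ Upper.

Upper = {cable, hinge, magnet}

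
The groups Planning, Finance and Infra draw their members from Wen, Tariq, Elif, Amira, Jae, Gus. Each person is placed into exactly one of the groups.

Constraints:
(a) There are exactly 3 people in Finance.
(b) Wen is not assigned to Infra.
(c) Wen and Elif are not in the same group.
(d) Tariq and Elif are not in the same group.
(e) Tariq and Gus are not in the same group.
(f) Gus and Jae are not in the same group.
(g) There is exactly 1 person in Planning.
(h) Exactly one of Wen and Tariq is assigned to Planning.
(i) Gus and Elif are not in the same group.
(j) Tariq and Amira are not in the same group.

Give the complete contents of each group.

Planning = {Tariq}; Finance = {Amira, Gus, Wen}; Infra = {Elif, Jae}

From (b): Wen ∉ Infra.
Suppose Wen ∈ Planning: no assignment then satisfies all the clues, so Wen ∉ Planning.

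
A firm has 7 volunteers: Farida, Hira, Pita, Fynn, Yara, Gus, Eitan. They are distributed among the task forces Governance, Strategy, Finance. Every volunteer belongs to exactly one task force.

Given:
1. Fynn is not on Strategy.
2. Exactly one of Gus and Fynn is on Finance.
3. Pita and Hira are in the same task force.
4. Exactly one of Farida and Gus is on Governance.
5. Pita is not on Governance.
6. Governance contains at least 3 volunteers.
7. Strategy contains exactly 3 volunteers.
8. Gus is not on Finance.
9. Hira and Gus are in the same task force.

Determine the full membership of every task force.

Governance = {Eitan, Farida, Yara}; Strategy = {Gus, Hira, Pita}; Finance = {Fynn}

From (1): Fynn ∉ Strategy.
From (5): Pita ∉ Governance.
From (8): Gus ∉ Finance.
(2) (exactly one): Fynn ∈ Finance.
(3): Hira matches Pita: Hira ∉ Governance.
(9): Gus matches Hira: Gus ∉ Governance.
(9): Hira matches Gus: Hira ∉ Finance.
Only one task force left: Hira ∈ Strategy.
Only one task force left: Gus ∈ Strategy.
(3): Pita matches Hira: Pita ∈ Strategy.
(4) (exactly one): Farida ∈ Governance.
(6): only 3 candidates remain for Governance, so all are in.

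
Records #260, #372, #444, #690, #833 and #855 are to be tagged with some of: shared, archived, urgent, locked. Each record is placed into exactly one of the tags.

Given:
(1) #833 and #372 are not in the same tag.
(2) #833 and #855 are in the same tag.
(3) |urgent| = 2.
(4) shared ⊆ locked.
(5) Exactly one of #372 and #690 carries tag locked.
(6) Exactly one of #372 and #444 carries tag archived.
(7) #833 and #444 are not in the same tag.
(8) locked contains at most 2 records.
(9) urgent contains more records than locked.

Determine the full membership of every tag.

shared = {}; archived = {#260, #444, #690}; urgent = {#833, #855}; locked = {#372}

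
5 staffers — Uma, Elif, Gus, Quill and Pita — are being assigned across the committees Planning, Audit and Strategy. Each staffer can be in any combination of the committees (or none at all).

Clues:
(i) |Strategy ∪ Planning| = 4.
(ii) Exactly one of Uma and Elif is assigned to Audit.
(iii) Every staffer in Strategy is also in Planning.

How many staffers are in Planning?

4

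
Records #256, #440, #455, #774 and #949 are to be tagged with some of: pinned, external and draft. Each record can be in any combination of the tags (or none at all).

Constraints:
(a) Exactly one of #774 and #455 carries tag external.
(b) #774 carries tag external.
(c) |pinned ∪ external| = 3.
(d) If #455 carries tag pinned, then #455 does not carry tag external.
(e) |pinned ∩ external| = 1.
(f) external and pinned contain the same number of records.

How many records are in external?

2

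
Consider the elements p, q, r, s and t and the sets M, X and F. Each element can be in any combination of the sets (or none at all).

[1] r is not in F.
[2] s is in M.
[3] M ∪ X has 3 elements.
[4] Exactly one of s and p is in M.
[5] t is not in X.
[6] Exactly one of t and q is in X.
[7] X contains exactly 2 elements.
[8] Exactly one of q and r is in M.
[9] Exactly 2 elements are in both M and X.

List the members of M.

M = {q, s, t}

From (1): r ∉ F.
From (2): s ∈ M.
From (5): t ∉ X.
(4) (exactly one): p ∉ M.
(6) (exactly one): q ∈ X.
Suppose q ∉ M: no assignment then satisfies all the clues, so q ∈ M.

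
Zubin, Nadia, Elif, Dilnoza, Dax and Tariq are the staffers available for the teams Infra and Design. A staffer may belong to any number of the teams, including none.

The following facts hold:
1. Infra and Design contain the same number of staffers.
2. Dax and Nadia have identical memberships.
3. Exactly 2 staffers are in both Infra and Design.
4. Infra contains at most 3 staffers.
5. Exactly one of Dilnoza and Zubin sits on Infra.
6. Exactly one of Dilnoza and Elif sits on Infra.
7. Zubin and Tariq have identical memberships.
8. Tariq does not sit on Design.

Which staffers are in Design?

Design = {Dax, Elif, Nadia}

From (8): Tariq ∉ Design.
(7): Zubin matches Tariq: Zubin ∉ Design.
Suppose Nadia ∉ Design: no assignment then satisfies all the clues, so Nadia ∈ Design.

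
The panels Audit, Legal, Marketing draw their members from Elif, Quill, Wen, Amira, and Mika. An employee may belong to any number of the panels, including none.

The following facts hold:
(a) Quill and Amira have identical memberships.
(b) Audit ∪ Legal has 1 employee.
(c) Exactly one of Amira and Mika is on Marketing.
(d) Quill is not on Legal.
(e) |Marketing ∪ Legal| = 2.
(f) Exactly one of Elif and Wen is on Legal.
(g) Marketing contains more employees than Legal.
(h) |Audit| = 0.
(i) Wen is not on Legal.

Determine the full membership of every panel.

Audit = {}; Legal = {Elif}; Marketing = {Elif, Mika}

From (d): Quill ∉ Legal.
From (i): Wen ∉ Legal.
(a): Amira matches Quill: Amira ∉ Legal.
(f) (exactly one): Elif ∈ Legal.
(h): Audit already has 0, so the rest are out.
Suppose Elif ∉ Marketing: no assignment then satisfies all the clues, so Elif ∈ Marketing.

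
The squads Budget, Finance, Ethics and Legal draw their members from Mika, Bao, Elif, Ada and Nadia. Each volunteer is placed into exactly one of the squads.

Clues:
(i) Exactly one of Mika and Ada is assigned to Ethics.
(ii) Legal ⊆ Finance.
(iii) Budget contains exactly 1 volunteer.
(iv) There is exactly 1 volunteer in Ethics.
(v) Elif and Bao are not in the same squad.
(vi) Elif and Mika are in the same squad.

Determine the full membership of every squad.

Budget = {Bao}; Finance = {Elif, Mika, Nadia}; Ethics = {Ada}; Legal = {}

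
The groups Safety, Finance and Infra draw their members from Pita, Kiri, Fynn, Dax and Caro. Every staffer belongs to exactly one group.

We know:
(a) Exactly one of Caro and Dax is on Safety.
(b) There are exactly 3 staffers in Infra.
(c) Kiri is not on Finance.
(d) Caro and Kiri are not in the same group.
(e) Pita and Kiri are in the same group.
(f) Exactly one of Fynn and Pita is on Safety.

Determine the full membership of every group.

Safety = {Caro, Fynn}; Finance = {}; Infra = {Dax, Kiri, Pita}

From (c): Kiri ∉ Finance.
(e): Pita matches Kiri: Pita ∉ Finance.
Suppose Pita ∈ Safety: no assignment then satisfies all the clues, so Pita ∉ Safety.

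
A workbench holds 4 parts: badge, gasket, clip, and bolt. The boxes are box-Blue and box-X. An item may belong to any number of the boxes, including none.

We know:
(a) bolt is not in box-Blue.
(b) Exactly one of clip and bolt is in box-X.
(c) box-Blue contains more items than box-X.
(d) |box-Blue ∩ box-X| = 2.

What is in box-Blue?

box-Blue = {badge, clip, gasket}

From (a): bolt ∉ box-Blue.
Suppose badge ∉ box-Blue: no assignment then satisfies all the clues, so badge ∈ box-Blue.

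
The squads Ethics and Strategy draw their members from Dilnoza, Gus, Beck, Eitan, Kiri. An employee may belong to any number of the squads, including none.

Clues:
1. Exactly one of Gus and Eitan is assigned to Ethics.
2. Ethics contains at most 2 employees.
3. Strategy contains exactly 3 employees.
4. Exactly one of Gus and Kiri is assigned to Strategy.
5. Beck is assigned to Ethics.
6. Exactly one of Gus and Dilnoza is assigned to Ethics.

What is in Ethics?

Ethics = {Beck, Gus}

From (5): Beck ∈ Ethics.
Suppose Dilnoza ∈ Ethics: no assignment then satisfies all the clues, so Dilnoza ∉ Ethics.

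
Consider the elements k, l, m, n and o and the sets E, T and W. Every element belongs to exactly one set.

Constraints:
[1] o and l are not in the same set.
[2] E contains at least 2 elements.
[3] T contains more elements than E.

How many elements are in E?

2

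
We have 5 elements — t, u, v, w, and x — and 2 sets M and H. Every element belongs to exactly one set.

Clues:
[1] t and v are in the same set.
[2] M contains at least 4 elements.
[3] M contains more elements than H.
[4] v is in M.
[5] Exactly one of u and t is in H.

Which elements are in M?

From (4): v ∈ M.
(1): t matches v: t ∈ M.
(5) (exactly one): u ∈ H.
(2): only 4 candidates remain for M, so all are in.

M = {t, v, w, x}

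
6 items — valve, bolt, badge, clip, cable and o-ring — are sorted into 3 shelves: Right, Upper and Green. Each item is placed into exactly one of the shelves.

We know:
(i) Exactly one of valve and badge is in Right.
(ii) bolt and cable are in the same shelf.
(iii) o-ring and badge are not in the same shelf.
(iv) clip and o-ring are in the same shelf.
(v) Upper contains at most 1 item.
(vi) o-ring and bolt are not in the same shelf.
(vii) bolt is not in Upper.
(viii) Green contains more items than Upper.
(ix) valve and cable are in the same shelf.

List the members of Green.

Green = {clip, o-ring}

From (vii): bolt ∉ Upper.
(ii): cable matches bolt: cable ∉ Upper.
(ix): valve matches cable: valve ∉ Upper.
Suppose valve ∈ Green: no assignment then satisfies all the clues, so valve ∉ Green.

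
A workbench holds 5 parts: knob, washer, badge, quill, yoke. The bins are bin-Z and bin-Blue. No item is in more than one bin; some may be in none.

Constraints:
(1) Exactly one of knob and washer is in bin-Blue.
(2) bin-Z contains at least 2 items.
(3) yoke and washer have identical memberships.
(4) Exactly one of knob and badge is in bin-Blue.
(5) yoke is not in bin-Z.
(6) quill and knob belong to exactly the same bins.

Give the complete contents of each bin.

bin-Z = {knob, quill}; bin-Blue = {badge, washer, yoke}

From (5): yoke ∉ bin-Z.
(3): washer matches yoke: washer ∉ bin-Z.
Suppose knob ∉ bin-Z: no assignment then satisfies all the clues, so knob ∈ bin-Z.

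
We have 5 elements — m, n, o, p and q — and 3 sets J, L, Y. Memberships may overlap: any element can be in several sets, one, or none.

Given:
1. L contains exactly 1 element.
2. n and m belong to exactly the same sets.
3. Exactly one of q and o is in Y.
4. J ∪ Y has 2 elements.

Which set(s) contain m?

m: none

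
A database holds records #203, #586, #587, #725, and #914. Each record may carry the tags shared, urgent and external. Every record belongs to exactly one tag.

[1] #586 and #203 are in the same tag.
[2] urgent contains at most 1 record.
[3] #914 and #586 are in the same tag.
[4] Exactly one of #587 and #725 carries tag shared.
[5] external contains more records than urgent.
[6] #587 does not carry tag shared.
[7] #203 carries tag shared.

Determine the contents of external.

external = {#587}

From (6): #587 ∉ shared.
From (7): #203 ∈ shared.
(1): #586 matches #203: #586 ∈ shared.
(3): #914 matches #586: #914 ∈ shared.
(4) (exactly one): #725 ∈ shared.
Suppose #587 ∉ external: no assignment then satisfies all the clues, so #587 ∈ external.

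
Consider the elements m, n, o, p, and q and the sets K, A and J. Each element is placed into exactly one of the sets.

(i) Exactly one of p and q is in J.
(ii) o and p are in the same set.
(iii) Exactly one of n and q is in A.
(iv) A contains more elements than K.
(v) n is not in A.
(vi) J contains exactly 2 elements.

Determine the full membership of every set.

K = {n}; A = {m, q}; J = {o, p}

From (v): n ∉ A.
(iii) (exactly one): q ∈ A.
(i) (exactly one): p ∈ J.
(ii): o matches p: o ∉ K.
(ii): o matches p: o ∉ A.
(ii): o matches p: o ∈ J.
(vi): J already has 2, so the rest are out.
Only one set left: n ∈ K.
Suppose m ∈ K: no assignment then satisfies all the clues, so m ∉ K.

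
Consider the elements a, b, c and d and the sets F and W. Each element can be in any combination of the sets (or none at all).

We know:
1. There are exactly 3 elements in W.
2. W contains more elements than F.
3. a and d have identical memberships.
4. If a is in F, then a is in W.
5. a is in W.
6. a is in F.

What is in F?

F = {a, d}

From (5): a ∈ W.
From (6): a ∈ F.
(3): d matches a: d ∈ F.
(3): d matches a: d ∈ W.
Suppose b ∈ F: no assignment then satisfies all the clues, so b ∉ F.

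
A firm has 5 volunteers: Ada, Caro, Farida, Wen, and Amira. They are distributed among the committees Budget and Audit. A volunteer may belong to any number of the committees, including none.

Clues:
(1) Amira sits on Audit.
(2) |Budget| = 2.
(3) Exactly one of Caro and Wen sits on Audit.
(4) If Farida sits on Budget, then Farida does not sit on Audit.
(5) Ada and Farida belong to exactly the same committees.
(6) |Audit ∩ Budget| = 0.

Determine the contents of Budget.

From (1): Amira ∈ Audit.
Suppose Ada ∉ Budget: no assignment then satisfies all the clues, so Ada ∈ Budget.

Budget = {Ada, Farida}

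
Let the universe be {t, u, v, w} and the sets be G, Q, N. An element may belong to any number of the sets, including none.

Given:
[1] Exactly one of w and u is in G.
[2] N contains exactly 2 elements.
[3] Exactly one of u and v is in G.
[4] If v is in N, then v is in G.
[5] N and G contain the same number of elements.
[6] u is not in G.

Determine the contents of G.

G = {v, w}

From (6): u ∉ G.
(1) (exactly one): w ∈ G.
(3) (exactly one): v ∈ G.
Suppose t ∈ G: no assignment then satisfies all the clues, so t ∉ G.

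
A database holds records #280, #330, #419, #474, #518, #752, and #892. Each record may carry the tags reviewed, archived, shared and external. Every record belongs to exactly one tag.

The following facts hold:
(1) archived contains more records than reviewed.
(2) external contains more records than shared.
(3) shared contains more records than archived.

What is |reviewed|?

0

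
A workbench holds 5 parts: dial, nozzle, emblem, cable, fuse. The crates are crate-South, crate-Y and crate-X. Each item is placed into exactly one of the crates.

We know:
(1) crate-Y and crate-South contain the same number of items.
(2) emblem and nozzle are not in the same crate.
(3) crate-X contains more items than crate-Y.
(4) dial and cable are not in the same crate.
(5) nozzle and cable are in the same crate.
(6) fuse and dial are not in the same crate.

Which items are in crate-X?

crate-X = {cable, fuse, nozzle}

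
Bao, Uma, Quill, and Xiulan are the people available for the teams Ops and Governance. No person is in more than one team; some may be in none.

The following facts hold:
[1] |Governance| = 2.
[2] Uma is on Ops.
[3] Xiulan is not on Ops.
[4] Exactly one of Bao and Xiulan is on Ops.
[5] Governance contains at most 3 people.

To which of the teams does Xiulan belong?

From (2): Uma ∈ Ops.
From (3): Xiulan ∉ Ops.
(4) (exactly one): Bao ∈ Ops.
(1): only 2 candidates remain for Governance, so all are in.

Xiulan: Governance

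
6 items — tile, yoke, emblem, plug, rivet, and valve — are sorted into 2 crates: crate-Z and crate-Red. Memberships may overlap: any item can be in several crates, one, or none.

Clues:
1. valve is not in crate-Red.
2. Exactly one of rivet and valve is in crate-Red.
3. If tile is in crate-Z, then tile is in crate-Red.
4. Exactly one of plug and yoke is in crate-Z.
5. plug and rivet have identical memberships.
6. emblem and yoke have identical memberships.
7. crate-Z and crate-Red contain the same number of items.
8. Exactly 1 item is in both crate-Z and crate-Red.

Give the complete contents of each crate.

crate-Z = {emblem, tile, yoke}; crate-Red = {plug, rivet, tile}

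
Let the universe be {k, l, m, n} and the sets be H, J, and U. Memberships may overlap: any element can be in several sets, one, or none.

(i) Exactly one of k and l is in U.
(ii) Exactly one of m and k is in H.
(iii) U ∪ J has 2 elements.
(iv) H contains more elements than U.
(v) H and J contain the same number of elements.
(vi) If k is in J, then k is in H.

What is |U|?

1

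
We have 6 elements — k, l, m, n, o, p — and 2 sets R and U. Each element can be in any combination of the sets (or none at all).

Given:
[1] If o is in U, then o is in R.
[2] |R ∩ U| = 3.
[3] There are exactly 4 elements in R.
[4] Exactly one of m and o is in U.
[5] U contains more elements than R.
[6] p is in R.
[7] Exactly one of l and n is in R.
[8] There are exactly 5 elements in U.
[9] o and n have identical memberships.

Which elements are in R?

R = {m, n, o, p}

From (6): p ∈ R.
Suppose k ∈ R: no assignment then satisfies all the clues, so k ∉ R.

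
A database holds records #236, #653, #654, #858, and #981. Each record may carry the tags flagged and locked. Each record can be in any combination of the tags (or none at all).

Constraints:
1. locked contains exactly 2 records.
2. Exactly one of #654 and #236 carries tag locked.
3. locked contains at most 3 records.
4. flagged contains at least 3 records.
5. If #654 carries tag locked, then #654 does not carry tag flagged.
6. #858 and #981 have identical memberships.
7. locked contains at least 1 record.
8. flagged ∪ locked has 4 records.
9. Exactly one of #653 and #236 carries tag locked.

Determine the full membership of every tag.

flagged = {#653, #858, #981}; locked = {#653, #654}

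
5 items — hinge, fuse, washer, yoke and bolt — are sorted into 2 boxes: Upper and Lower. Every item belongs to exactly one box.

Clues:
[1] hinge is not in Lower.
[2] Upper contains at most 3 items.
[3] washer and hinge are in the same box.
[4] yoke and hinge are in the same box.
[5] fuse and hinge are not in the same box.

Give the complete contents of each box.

From (1): hinge ∉ Lower.
(3): washer matches hinge: washer ∉ Lower.
(4): yoke matches hinge: yoke ∉ Lower.
Only one box left: hinge ∈ Upper.
Only one box left: washer ∈ Upper.
Only one box left: yoke ∈ Upper.
(2): Upper already has 3, so the rest are out.
Only one box left: fuse ∈ Lower.
Only one box left: bolt ∈ Lower.

Upper = {hinge, washer, yoke}; Lower = {bolt, fuse}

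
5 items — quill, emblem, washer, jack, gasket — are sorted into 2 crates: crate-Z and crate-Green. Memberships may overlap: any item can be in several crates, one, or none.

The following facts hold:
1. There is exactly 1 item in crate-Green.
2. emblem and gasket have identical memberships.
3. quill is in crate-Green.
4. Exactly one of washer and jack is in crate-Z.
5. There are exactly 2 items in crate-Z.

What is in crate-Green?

From (3): quill ∈ crate-Green.
(1): crate-Green already has 1, so the rest are out.

crate-Green = {quill}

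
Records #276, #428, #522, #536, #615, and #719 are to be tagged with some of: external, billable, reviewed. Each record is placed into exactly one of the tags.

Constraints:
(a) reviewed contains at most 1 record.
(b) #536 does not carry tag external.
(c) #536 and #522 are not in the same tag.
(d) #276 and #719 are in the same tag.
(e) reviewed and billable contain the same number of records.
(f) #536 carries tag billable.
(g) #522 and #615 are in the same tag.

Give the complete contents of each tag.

From (b): #536 ∉ external.
From (f): #536 ∈ billable.
(c): #522 ∉ billable.
(g): #615 matches #522: #615 ∉ billable.
Suppose #276 ∉ external: no assignment then satisfies all the clues, so #276 ∈ external.

external = {#276, #522, #615, #719}; billable = {#536}; reviewed = {#428}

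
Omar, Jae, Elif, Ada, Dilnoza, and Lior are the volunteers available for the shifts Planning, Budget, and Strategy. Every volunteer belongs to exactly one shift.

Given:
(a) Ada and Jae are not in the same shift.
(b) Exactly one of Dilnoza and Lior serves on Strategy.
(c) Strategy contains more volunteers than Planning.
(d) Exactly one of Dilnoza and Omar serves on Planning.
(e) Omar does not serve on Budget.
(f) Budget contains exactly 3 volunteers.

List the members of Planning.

Planning = {Omar}

From (e): Omar ∉ Budget.
Suppose Omar ∉ Planning: no assignment then satisfies all the clues, so Omar ∈ Planning.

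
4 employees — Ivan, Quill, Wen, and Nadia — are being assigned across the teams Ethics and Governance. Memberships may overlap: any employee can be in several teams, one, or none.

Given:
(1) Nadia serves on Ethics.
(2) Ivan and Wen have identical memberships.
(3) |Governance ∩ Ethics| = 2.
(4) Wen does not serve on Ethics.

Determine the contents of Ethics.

Ethics = {Nadia, Quill}

From (1): Nadia ∈ Ethics.
From (4): Wen ∉ Ethics.
(2): Ivan matches Wen: Ivan ∉ Ethics.
Suppose Quill ∉ Ethics: no assignment then satisfies all the clues, so Quill ∈ Ethics.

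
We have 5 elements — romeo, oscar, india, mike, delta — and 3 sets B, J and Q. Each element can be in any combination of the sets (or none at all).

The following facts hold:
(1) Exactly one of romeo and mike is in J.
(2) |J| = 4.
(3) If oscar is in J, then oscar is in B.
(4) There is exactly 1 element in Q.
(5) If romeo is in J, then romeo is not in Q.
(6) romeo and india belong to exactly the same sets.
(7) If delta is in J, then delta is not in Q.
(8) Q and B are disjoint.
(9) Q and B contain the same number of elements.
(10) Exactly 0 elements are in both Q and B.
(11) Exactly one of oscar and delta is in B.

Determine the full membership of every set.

B = {oscar}; J = {delta, india, oscar, romeo}; Q = {mike}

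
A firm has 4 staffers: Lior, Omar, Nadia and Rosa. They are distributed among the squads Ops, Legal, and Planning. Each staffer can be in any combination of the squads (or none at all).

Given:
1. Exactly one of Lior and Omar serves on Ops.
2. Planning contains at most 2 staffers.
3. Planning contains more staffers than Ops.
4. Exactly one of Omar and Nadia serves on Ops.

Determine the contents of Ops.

Ops = {Omar}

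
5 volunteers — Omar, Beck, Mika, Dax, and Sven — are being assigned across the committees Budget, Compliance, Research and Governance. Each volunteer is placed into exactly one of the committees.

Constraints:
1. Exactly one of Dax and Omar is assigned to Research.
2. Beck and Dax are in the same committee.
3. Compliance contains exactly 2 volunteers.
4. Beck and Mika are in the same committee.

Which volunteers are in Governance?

Governance = {}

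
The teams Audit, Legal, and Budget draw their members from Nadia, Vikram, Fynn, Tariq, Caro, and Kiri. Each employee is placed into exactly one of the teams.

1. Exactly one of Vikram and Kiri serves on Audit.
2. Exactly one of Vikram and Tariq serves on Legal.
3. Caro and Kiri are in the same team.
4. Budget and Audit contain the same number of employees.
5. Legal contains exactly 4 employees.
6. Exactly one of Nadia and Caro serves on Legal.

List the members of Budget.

Budget = {Nadia}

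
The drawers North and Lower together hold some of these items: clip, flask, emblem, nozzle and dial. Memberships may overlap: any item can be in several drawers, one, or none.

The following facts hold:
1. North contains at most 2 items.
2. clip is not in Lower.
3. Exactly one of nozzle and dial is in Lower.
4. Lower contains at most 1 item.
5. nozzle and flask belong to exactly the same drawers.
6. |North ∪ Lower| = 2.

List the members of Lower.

From (2): clip ∉ Lower.
Suppose flask ∈ Lower: no assignment then satisfies all the clues, so flask ∉ Lower.

Lower = {dial}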